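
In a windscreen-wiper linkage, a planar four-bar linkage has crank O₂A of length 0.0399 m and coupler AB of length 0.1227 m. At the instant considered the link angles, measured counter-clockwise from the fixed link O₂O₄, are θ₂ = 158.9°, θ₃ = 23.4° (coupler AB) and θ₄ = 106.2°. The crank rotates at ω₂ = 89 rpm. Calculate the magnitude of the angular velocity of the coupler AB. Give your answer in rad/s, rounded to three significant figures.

ω₂ = 9.32 rad/s (from 89 rpm).
Differentiating the loop-closure r₂e^{iθ₂}+r₃e^{iθ₃}=r₁+r₄e^{iθ₄} gives r₂ω₂e^{iθ₂}+r₃ω₃e^{iθ₃}=r₄ω₄e^{iθ₄}.
Eliminating the other unknown: ω₃ = r₂ω₂ sin(θ₄−θ₂) / [r₃ sin(θ₃−θ₄)].
Numerator sine = -0.79547; denominator sine = -0.99211.
Result = 0.0399·9.32·(-0.79547) / (0.1227·(-0.99211)) = +2.43 rad/s; magnitude 2.43 rad/s.

2.43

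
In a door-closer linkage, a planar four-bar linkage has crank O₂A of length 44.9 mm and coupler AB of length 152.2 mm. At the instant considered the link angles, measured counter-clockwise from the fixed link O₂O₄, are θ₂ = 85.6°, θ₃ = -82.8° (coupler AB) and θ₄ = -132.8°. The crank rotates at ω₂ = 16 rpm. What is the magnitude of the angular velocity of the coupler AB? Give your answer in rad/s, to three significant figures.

ω₂ = 1.676 rad/s (from 16 rpm).
Differentiating the loop-closure r₂e^{iθ₂}+r₃e^{iθ₃}=r₁+r₄e^{iθ₄} gives r₂ω₂e^{iθ₂}+r₃ω₃e^{iθ₃}=r₄ω₄e^{iθ₄}.
Eliminating the other unknown: ω₃ = r₂ω₂ sin(θ₄−θ₂) / [r₃ sin(θ₃−θ₄)].
Numerator sine = +0.62115; denominator sine = +0.76604.
Result = 0.0449·1.676·(+0.62115) / (0.1522·(+0.76604)) = +0.40079 rad/s; magnitude 0.40079 rad/s.

0.401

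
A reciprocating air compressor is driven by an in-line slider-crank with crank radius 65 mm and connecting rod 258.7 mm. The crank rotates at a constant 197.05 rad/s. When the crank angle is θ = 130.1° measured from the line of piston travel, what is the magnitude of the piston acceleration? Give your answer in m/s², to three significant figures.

ω = 197.1 rad/s
x(θ) = r cosθ + √(L² − r² sin²θ); with ω constant, a = ω²·d²x/dθ².
d²x/dθ² = −r cosθ − r²(cos2θ)/√u − r⁴ sin²2θ/(4u^{3/2}),  u = L² − r² sin²θ = 0.0644536 m².
Substituting r = 0.065 m, L = 0.2587 m, θ = 130.1°: d²x/dθ² = +0.044436 m.
a = ω²·d²x/dθ² = (197.1)²·(+0.044436) = +1725.4 m/s²;  |a| = 1725.4 m/s².

1730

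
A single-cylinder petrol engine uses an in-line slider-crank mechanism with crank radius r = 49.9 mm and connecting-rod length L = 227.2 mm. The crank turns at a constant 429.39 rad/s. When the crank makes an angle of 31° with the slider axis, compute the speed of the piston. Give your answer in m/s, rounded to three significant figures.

ω = 429.4 rad/s
For an in-line slider-crank, x = r cosθ + √(L² − r² sin²θ), so v = −rω sinθ·[1 + r cosθ/√(L² − r² sin²θ)].
With r = 0.0499 m, L = 0.2272 m, θ = 31°: √(L² − r² sin²θ) = 0.22574 m.
v = −0.0499·429.4·0.51504·[1 + 0.0499·0.85717/0.22574] = -13.126 m/s.
|v| = 13.126 m/s.

13.1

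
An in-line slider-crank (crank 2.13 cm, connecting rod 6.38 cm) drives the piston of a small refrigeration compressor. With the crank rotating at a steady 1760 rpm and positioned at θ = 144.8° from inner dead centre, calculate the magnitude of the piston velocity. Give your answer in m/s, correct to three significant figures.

ω = 2π·1760/60 = 184.3 rad/s
For an in-line slider-crank, x = r cosθ + √(L² − r² sin²θ), so v = −rω sinθ·[1 + r cosθ/√(L² − r² sin²θ)].
With r = 0.0213 m, L = 0.0638 m, θ = 144.8°: √(L² − r² sin²θ) = 0.062607 m.
v = −0.0213·184.3·0.57643·[1 + 0.0213·-0.81714/0.062607] = -1.6338 m/s.
|v| = 1.6338 m/s.

1.63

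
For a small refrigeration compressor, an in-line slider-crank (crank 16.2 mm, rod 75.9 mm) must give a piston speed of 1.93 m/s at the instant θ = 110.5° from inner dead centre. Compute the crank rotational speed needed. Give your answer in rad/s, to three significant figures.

138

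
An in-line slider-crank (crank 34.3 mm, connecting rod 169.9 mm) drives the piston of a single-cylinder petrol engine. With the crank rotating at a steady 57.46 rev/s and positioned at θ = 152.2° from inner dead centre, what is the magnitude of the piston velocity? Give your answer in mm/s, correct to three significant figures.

ω = 2π·57.5 = 361 rad/s
For an in-line slider-crank, x = r cosθ + √(L² − r² sin²θ), so v = −rω sinθ·[1 + r cosθ/√(L² − r² sin²θ)].
With r = 0.0343 m, L = 0.1699 m, θ = 152.2°: √(L² − r² sin²θ) = 0.16915 m.
v = −0.0343·361·0.46639·[1 + 0.0343·-0.88458/0.16915] = -4.7395 m/s.
|v| = 4.7395 m/s = 4739.5 mm/s.

4740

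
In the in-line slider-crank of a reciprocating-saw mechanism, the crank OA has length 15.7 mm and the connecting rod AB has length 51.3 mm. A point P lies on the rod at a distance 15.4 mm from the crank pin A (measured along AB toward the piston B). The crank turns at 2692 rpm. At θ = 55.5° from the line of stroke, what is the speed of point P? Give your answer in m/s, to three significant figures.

4.23

ω = 281.9 rad/s.  Crank-pin speed |V_A| = rω = 4.4259 m/s, perpendicular to OA.
Rod angle: sinφ = −(r/L) sinθ ⇒ φ = -14.609°; ω_rod = −rω cosθ/√(L²−r²sin²θ) = -50.499 rad/s.
V_P = V_A + ω_rod × AP, with AP = 0.0154 m along the rod.
Components: V_Px = −rω sinθ − a·ω_rod·sinφ = -3.8437 m/s;  V_Py = rω cosθ + a·ω_rod·cosφ = +1.7543 m/s.
|V_P| = √(V_Px² + V_Py²) = 4.2251 m/s.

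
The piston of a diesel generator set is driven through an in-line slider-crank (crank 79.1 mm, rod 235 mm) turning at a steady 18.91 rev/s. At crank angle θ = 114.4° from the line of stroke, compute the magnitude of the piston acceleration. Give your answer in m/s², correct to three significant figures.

ω = 2π·18.9 = 118.8 rad/s
x(θ) = r cosθ + √(L² − r² sin²θ); with ω constant, a = ω²·d²x/dθ².
d²x/dθ² = −r cosθ − r²(cos2θ)/√u − r⁴ sin²2θ/(4u^{3/2}),  u = L² − r² sin²θ = 0.0500359 m².
Substituting r = 0.0791 m, L = 0.235 m, θ = 114.4°: d²x/dθ² = +0.050606 m.
a = ω²·d²x/dθ² = (118.8)²·(+0.050606) = +714.4 m/s²;  |a| = 714.4 m/s².

714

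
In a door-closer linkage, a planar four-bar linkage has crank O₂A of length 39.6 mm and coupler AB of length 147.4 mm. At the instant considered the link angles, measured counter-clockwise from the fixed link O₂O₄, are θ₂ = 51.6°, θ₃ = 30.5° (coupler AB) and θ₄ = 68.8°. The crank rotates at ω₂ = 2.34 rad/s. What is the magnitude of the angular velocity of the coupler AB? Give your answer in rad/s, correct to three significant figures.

0.300

ω₂ = 2.34 rad/s
Differentiating the loop-closure r₂e^{iθ₂}+r₃e^{iθ₃}=r₁+r₄e^{iθ₄} gives r₂ω₂e^{iθ₂}+r₃ω₃e^{iθ₃}=r₄ω₄e^{iθ₄}.
Eliminating the other unknown: ω₃ = r₂ω₂ sin(θ₄−θ₂) / [r₃ sin(θ₃−θ₄)].
Numerator sine = +0.29571; denominator sine = -0.61978.
Result = 0.0396·2.34·(+0.29571) / (0.1474·(-0.61978)) = -0.29994 rad/s; magnitude 0.29994 rad/s.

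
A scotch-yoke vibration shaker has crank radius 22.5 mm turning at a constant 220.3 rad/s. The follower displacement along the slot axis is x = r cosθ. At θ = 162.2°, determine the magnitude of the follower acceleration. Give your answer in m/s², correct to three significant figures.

ω = 220.3 rad/s
x = r cosθ ⇒ ẍ = −rω² cosθ (ω constant).
|a| = rω²|cosθ| = 0.0225·(220.3)²·|cos 162.2°| = 1039.7 m/s².

1040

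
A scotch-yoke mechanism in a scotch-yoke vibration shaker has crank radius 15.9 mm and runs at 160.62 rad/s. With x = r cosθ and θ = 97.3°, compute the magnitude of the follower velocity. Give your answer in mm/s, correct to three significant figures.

ω = 160.6 rad/s
x = r cosθ ⇒ ẋ = −rω sinθ.
|v| = rω|sinθ| = 0.0159·160.6·|sin 97.3°| = 2.5332 m/s = 2533.2 mm/s.

2530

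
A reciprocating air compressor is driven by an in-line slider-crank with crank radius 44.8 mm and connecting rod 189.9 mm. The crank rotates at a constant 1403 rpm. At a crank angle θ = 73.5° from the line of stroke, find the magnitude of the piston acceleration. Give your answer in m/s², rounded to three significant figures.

79.3

ω = 2π·1403/60 = 146.9 rad/s
x(θ) = r cosθ + √(L² − r² sin²θ); with ω constant, a = ω²·d²x/dθ².
d²x/dθ² = −r cosθ − r²(cos2θ)/√u − r⁴ sin²2θ/(4u^{3/2}),  u = L² − r² sin²θ = 0.0342169 m².
Substituting r = 0.0448 m, L = 0.1899 m, θ = 73.5°: d²x/dθ² = -0.0036714 m.
a = ω²·d²x/dθ² = (146.9)²·(-0.0036714) = -79.25 m/s²;  |a| = 79.25 m/s².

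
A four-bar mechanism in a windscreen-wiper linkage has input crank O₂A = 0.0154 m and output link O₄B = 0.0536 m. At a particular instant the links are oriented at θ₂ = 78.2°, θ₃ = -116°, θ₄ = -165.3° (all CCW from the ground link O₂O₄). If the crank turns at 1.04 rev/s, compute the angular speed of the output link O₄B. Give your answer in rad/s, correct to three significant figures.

0.607

ω₂ = 6.535 rad/s (from 1.04 rev/s).
Differentiating the loop-closure r₂e^{iθ₂}+r₃e^{iθ₃}=r₁+r₄e^{iθ₄} gives r₂ω₂e^{iθ₂}+r₃ω₃e^{iθ₃}=r₄ω₄e^{iθ₄}.
Eliminating the other unknown: ω₄ = r₂ω₂ sin(θ₂−θ₃) / [r₄ sin(θ₄−θ₃)].
Numerator sine = -0.24531; denominator sine = -0.75813.
Result = 0.0154·6.535·(-0.24531) / (0.0536·(-0.75813)) = +0.60748 rad/s; magnitude 0.60748 rad/s.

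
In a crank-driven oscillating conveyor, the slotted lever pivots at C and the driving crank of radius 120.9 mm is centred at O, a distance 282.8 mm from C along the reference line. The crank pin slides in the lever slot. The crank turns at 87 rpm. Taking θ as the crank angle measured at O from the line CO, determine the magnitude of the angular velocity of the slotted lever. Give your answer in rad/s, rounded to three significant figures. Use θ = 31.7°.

2.61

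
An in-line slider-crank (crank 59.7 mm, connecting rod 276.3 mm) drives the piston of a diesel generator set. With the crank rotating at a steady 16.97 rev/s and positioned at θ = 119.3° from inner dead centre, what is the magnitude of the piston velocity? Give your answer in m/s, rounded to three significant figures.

ω = 2π·17 = 106.6 rad/s
For an in-line slider-crank, x = r cosθ + √(L² − r² sin²θ), so v = −rω sinθ·[1 + r cosθ/√(L² − r² sin²θ)].
With r = 0.0597 m, L = 0.2763 m, θ = 119.3°: √(L² − r² sin²θ) = 0.27135 m.
v = −0.0597·106.6·0.87207·[1 + 0.0597·-0.48938/0.27135] = -4.9535 m/s.
|v| = 4.9535 m/s.

4.95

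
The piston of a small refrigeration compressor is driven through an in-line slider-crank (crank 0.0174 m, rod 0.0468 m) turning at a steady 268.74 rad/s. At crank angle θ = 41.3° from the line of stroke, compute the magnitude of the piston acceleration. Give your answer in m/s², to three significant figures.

1020

ω = 268.7 rad/s
x(θ) = r cosθ + √(L² − r² sin²θ); with ω constant, a = ω²·d²x/dθ².
d²x/dθ² = −r cosθ − r²(cos2θ)/√u − r⁴ sin²2θ/(4u^{3/2}),  u = L² − r² sin²θ = 0.00205836 m².
Substituting r = 0.0174 m, L = 0.0468 m, θ = 41.3°: d²x/dθ² = -0.014173 m.
a = ω²·d²x/dθ² = (268.7)²·(-0.014173) = -1023.6 m/s²;  |a| = 1023.6 m/s².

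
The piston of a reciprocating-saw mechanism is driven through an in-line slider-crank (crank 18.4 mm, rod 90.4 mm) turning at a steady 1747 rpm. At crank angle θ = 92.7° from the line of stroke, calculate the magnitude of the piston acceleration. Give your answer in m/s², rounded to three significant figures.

ω = 2π·1747/60 = 182.9 rad/s
x(θ) = r cosθ + √(L² − r² sin²θ); with ω constant, a = ω²·d²x/dθ².
d²x/dθ² = −r cosθ − r²(cos2θ)/√u − r⁴ sin²2θ/(4u^{3/2}),  u = L² − r² sin²θ = 0.00783435 m².
Substituting r = 0.0184 m, L = 0.0904 m, θ = 92.7°: d²x/dθ² = +0.0046744 m.
a = ω²·d²x/dθ² = (182.9)²·(+0.0046744) = +156.45 m/s²;  |a| = 156.45 m/s².

156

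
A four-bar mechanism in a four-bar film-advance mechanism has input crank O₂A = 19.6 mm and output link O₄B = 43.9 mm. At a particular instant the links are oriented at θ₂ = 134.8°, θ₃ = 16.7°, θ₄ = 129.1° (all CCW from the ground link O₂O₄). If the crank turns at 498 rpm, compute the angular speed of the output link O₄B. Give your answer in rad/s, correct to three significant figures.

ω₂ = 52.15 rad/s (from 498 rpm).
Differentiating the loop-closure r₂e^{iθ₂}+r₃e^{iθ₃}=r₁+r₄e^{iθ₄} gives r₂ω₂e^{iθ₂}+r₃ω₃e^{iθ₃}=r₄ω₄e^{iθ₄}.
Eliminating the other unknown: ω₄ = r₂ω₂ sin(θ₂−θ₃) / [r₄ sin(θ₄−θ₃)].
Numerator sine = +0.88213; denominator sine = +0.92455.
Result = 0.0196·52.15·(+0.88213) / (0.0439·(+0.92455)) = +22.215 rad/s; magnitude 22.215 rad/s.

22.2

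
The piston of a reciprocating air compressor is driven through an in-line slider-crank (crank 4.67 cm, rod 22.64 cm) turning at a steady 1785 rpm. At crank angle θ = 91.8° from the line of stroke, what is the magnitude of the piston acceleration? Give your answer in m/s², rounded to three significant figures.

395

ω = 2π·1785/60 = 186.9 rad/s
x(θ) = r cosθ + √(L² − r² sin²θ); with ω constant, a = ω²·d²x/dθ².
d²x/dθ² = −r cosθ − r²(cos2θ)/√u − r⁴ sin²2θ/(4u^{3/2}),  u = L² − r² sin²θ = 0.0490782 m².
Substituting r = 0.0467 m, L = 0.2264 m, θ = 91.8°: d²x/dθ² = +0.011291 m.
a = ω²·d²x/dθ² = (186.9)²·(+0.011291) = +394.53 m/s²;  |a| = 394.53 m/s².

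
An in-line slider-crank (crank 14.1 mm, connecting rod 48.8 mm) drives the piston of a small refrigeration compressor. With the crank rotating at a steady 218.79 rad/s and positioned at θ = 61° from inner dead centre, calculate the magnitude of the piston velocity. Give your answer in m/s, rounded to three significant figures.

ω = 218.8 rad/s
For an in-line slider-crank, x = r cosθ + √(L² − r² sin²θ), so v = −rω sinθ·[1 + r cosθ/√(L² − r² sin²θ)].
With r = 0.0141 m, L = 0.0488 m, θ = 61°: √(L² − r² sin²θ) = 0.047216 m.
v = −0.0141·218.8·0.87462·[1 + 0.0141·0.48481/0.047216] = -3.0888 m/s.
|v| = 3.0888 m/s.

3.09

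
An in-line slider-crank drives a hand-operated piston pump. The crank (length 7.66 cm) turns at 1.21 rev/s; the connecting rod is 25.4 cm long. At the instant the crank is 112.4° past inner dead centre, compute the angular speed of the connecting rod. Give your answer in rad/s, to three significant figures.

0.910

ω = 7.603 rad/s (converted from 1.21 rev/s).
The rod makes angle φ with the slider axis where L sinφ = r sinθ; differentiating, L cosφ·φ̇ = r ω cosθ.
L cosφ = √(L² − r² sin²θ) = 0.24393 m.
|ω_rod| = r ω |cosθ| / √(L² − r² sin²θ) = 0.0766·7.603·0.38107/0.24393 = 0.90979 rad/s.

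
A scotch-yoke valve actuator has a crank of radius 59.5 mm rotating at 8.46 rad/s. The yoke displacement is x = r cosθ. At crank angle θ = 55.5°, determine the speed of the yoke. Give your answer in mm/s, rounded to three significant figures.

415

ω = 8.46 rad/s
x = r cosθ ⇒ ẋ = −rω sinθ.
|v| = rω|sinθ| = 0.0595·8.46·|sin 55.5°| = 0.41484 m/s = 414.84 mm/s.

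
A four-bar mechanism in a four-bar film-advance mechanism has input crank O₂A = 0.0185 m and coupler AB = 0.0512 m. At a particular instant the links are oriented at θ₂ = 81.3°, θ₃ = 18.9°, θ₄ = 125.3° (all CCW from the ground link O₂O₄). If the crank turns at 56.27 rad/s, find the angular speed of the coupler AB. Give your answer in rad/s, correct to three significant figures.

ω₂ = 56.27 rad/s
Differentiating the loop-closure r₂e^{iθ₂}+r₃e^{iθ₃}=r₁+r₄e^{iθ₄} gives r₂ω₂e^{iθ₂}+r₃ω₃e^{iθ₃}=r₄ω₄e^{iθ₄}.
Eliminating the other unknown: ω₃ = r₂ω₂ sin(θ₄−θ₂) / [r₃ sin(θ₃−θ₄)].
Numerator sine = +0.69466; denominator sine = -0.95931.
Result = 0.0185·56.27·(+0.69466) / (0.0512·(-0.95931)) = -14.723 rad/s; magnitude 14.723 rad/s.

14.7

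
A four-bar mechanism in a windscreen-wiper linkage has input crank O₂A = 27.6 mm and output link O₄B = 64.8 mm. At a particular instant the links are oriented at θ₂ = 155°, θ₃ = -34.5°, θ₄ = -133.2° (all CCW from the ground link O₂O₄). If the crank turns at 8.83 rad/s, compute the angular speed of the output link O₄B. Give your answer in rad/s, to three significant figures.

ω₂ = 8.83 rad/s
Differentiating the loop-closure r₂e^{iθ₂}+r₃e^{iθ₃}=r₁+r₄e^{iθ₄} gives r₂ω₂e^{iθ₂}+r₃ω₃e^{iθ₃}=r₄ω₄e^{iθ₄}.
Eliminating the other unknown: ω₄ = r₂ω₂ sin(θ₂−θ₃) / [r₄ sin(θ₄−θ₃)].
Numerator sine = -0.16505; denominator sine = -0.98849.
Result = 0.0276·8.83·(-0.16505) / (0.0648·(-0.98849)) = +0.62796 rad/s; magnitude 0.62796 rad/s.

0.628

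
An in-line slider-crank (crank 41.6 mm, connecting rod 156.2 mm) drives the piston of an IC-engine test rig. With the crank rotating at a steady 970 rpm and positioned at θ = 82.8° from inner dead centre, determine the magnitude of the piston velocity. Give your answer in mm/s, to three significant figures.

ω = 2π·970/60 = 101.6 rad/s
For an in-line slider-crank, x = r cosθ + √(L² − r² sin²θ), so v = −rω sinθ·[1 + r cosθ/√(L² − r² sin²θ)].
With r = 0.0416 m, L = 0.1562 m, θ = 82.8°: √(L² − r² sin²θ) = 0.15065 m.
v = −0.0416·101.6·0.99211·[1 + 0.0416·0.12533/0.15065] = -4.3374 m/s.
|v| = 4.3374 m/s = 4337.4 mm/s.

4340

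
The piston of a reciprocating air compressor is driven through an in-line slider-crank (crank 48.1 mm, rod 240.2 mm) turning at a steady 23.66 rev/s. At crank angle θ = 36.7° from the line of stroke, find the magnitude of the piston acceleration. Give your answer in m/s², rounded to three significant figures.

916

ω = 2π·23.7 = 148.7 rad/s
x(θ) = r cosθ + √(L² − r² sin²θ); with ω constant, a = ω²·d²x/dθ².
d²x/dθ² = −r cosθ − r²(cos2θ)/√u − r⁴ sin²2θ/(4u^{3/2}),  u = L² − r² sin²θ = 0.0568697 m².
Substituting r = 0.0481 m, L = 0.2402 m, θ = 36.7°: d²x/dθ² = -0.041428 m.
a = ω²·d²x/dθ² = (148.7)²·(-0.041428) = -915.55 m/s²;  |a| = 915.55 m/s².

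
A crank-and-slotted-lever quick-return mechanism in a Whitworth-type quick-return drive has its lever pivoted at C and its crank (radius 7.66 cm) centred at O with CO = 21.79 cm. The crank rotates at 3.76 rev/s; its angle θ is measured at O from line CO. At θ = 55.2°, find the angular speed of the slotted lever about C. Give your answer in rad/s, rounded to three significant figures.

5.02

ω = 23.62 rad/s (from 3.76 rev/s).
Crank pin A relative to C: A = (d + r cosθ, r sinθ); lever angle φ = atan2(r sinθ, d + r cosθ).
Differentiating tanφ: φ̇ = rω(d cosθ + r)/(d² + r² + 2dr cosθ).
d² + r² + 2dr cosθ = |CA|² = 0.0723997 m²;  d cosθ + r = +0.20096 m.
|ω_lever| = |0.0766·23.62·+0.20096| / 0.0723997 = 5.023 rad/s.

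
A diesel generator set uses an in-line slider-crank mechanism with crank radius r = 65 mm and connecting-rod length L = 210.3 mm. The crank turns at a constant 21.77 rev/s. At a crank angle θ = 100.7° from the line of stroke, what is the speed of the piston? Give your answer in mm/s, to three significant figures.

8210

ω = 2π·21.8 = 136.8 rad/s
For an in-line slider-crank, x = r cosθ + √(L² − r² sin²θ), so v = −rω sinθ·[1 + r cosθ/√(L² − r² sin²θ)].
With r = 0.065 m, L = 0.2103 m, θ = 100.7°: √(L² − r² sin²θ) = 0.20037 m.
v = −0.065·136.8·0.98261·[1 + 0.065·-0.18567/0.20037] = -8.2102 m/s.
|v| = 8.2102 m/s = 8210.2 mm/s.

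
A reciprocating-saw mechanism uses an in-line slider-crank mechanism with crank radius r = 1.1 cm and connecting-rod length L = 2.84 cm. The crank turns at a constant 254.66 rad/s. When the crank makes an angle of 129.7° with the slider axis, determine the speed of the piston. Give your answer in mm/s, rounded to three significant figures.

1600

ω = 254.7 rad/s
For an in-line slider-crank, x = r cosθ + √(L² − r² sin²θ), so v = −rω sinθ·[1 + r cosθ/√(L² − r² sin²θ)].
With r = 0.011 m, L = 0.0284 m, θ = 129.7°: √(L² − r² sin²θ) = 0.02711 m.
v = −0.011·254.7·0.76940·[1 + 0.011·-0.63877/0.02711] = -1.5967 m/s.
|v| = 1.5967 m/s = 1596.7 mm/s.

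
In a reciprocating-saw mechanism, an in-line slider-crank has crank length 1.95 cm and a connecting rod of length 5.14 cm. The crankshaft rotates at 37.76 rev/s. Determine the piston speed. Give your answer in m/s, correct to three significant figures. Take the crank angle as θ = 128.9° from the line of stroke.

ω = 2π·37.8 = 237.3 rad/s
For an in-line slider-crank, x = r cosθ + √(L² − r² sin²θ), so v = −rω sinθ·[1 + r cosθ/√(L² − r² sin²θ)].
With r = 0.0195 m, L = 0.0514 m, θ = 128.9°: √(L² − r² sin²θ) = 0.049109 m.
v = −0.0195·237.3·0.77824·[1 + 0.0195·-0.62796/0.049109] = -2.7027 m/s.
|v| = 2.7027 m/s.

2.70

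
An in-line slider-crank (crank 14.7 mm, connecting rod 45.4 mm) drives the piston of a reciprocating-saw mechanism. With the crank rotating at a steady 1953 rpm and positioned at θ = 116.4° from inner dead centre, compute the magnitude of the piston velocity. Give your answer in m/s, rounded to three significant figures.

2.29

ω = 2π·1953/60 = 204.5 rad/s
For an in-line slider-crank, x = r cosθ + √(L² − r² sin²θ), so v = −rω sinθ·[1 + r cosθ/√(L² − r² sin²θ)].
With r = 0.0147 m, L = 0.0454 m, θ = 116.4°: √(L² − r² sin²θ) = 0.043449 m.
v = −0.0147·204.5·0.89571·[1 + 0.0147·-0.44464/0.043449] = -2.2878 m/s.
|v| = 2.2878 m/s.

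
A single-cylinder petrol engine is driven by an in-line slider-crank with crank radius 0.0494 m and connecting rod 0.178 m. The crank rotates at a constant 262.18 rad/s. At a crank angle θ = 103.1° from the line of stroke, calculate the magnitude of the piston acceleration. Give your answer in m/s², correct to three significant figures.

1640

ω = 262.2 rad/s
x(θ) = r cosθ + √(L² − r² sin²θ); with ω constant, a = ω²·d²x/dθ².
d²x/dθ² = −r cosθ − r²(cos2θ)/√u − r⁴ sin²2θ/(4u^{3/2}),  u = L² − r² sin²θ = 0.029369 m².
Substituting r = 0.0494 m, L = 0.178 m, θ = 103.1°: d²x/dθ² = +0.023916 m.
a = ω²·d²x/dθ² = (262.2)²·(+0.023916) = +1643.9 m/s²;  |a| = 1643.9 m/s².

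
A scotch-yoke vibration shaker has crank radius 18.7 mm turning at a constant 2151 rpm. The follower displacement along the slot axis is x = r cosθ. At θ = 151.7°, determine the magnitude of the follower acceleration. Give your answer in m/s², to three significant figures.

ω = 225.3 rad/s (from 2151 rpm).
x = r cosθ ⇒ ẍ = −rω² cosθ (ω constant).
|a| = rω²|cosθ| = 0.0187·(225.3)²·|cos 151.7°| = 835.41 m/s².

835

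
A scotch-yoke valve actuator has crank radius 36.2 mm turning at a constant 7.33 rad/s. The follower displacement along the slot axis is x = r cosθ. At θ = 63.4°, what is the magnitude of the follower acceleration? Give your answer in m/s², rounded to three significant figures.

ω = 7.33 rad/s
x = r cosθ ⇒ ẍ = −rω² cosθ (ω constant).
|a| = rω²|cosθ| = 0.0362·(7.33)²·|cos 63.4°| = 0.87089 m/s².

0.871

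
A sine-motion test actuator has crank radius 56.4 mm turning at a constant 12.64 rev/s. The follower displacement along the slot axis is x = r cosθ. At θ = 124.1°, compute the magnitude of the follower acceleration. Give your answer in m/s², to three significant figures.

199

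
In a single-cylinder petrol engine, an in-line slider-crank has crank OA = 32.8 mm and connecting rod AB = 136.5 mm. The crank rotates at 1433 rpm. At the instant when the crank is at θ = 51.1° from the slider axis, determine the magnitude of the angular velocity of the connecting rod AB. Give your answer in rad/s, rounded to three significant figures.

ω = 150.1 rad/s (converted from 1433 rpm).
The rod makes angle φ with the slider axis where L sinφ = r sinθ; differentiating, L cosφ·φ̇ = r ω cosθ.
L cosφ = √(L² − r² sin²θ) = 0.13409 m.
|ω_rod| = r ω |cosθ| / √(L² − r² sin²θ) = 0.0328·150.1·0.62796/0.13409 = 23.05 rad/s.

23.1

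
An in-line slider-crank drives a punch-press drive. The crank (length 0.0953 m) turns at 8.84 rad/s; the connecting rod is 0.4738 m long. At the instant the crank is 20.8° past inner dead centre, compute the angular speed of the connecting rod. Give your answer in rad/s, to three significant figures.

ω = 8.84 rad/s
The rod makes angle φ with the slider axis where L sinφ = r sinθ; differentiating, L cosφ·φ̇ = r ω cosθ.
L cosφ = √(L² − r² sin²θ) = 0.47259 m.
|ω_rod| = r ω |cosθ| / √(L² − r² sin²θ) = 0.0953·8.84·0.93483/0.47259 = 1.6664 rad/s.

1.67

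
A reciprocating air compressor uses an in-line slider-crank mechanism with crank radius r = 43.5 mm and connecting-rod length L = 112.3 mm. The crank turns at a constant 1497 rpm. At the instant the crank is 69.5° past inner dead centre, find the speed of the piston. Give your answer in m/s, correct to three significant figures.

7.32

ω = 2π·1497/60 = 156.8 rad/s
For an in-line slider-crank, x = r cosθ + √(L² − r² sin²θ), so v = −rω sinθ·[1 + r cosθ/√(L² − r² sin²θ)].
With r = 0.0435 m, L = 0.1123 m, θ = 69.5°: √(L² − r² sin²θ) = 0.10465 m.
v = −0.0435·156.8·0.93667·[1 + 0.0435·0.35021/0.10465] = -7.3173 m/s.
|v| = 7.3173 m/s.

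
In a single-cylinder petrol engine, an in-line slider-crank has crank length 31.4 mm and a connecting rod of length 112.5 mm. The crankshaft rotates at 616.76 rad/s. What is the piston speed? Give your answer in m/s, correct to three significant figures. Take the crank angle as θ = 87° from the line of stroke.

ω = 616.8 rad/s
For an in-line slider-crank, x = r cosθ + √(L² − r² sin²θ), so v = −rω sinθ·[1 + r cosθ/√(L² − r² sin²θ)].
With r = 0.0314 m, L = 0.1125 m, θ = 87°: √(L² − r² sin²θ) = 0.10804 m.
v = −0.0314·616.8·0.99863·[1 + 0.0314·0.05234/0.10804] = -19.634 m/s.
|v| = 19.634 m/s.

19.6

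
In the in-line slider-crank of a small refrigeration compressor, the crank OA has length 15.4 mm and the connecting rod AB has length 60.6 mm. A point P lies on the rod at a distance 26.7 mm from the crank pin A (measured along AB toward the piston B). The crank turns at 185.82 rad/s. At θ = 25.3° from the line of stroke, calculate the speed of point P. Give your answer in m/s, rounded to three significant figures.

ω = 185.8 rad/s.  Crank-pin speed |V_A| = rω = 2.8616 m/s, perpendicular to OA.
Rod angle: sinφ = −(r/L) sinθ ⇒ φ = -6.235°; ω_rod = −rω cosθ/√(L²−r²sin²θ) = -42.946 rad/s.
V_P = V_A + ω_rod × AP, with AP = 0.0267 m along the rod.
Components: V_Px = −rω sinθ − a·ω_rod·sinφ = -1.3475 m/s;  V_Py = rω cosθ + a·ω_rod·cosφ = +1.4473 m/s.
|V_P| = √(V_Px² + V_Py²) = 1.9774 m/s.

1.98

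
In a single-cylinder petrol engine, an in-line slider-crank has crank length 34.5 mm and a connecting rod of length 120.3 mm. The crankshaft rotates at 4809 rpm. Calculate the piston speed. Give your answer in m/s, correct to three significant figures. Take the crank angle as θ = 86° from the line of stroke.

17.7

ω = 2π·4809/60 = 503.6 rad/s
For an in-line slider-crank, x = r cosθ + √(L² − r² sin²θ), so v = −rω sinθ·[1 + r cosθ/√(L² − r² sin²θ)].
With r = 0.0345 m, L = 0.1203 m, θ = 86°: √(L² − r² sin²θ) = 0.11527 m.
v = −0.0345·503.6·0.99756·[1 + 0.0345·0.06976/0.11527] = -17.694 m/s.
|v| = 17.694 m/s.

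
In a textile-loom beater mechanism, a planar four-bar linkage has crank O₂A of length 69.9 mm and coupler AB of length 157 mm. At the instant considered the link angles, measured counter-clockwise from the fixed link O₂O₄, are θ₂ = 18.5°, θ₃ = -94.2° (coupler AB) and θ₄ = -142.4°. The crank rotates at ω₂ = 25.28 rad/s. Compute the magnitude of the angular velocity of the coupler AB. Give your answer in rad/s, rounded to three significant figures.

4.94

ω₂ = 25.28 rad/s
Differentiating the loop-closure r₂e^{iθ₂}+r₃e^{iθ₃}=r₁+r₄e^{iθ₄} gives r₂ω₂e^{iθ₂}+r₃ω₃e^{iθ₃}=r₄ω₄e^{iθ₄}.
Eliminating the other unknown: ω₃ = r₂ω₂ sin(θ₄−θ₂) / [r₃ sin(θ₃−θ₄)].
Numerator sine = -0.32722; denominator sine = +0.74548.
Result = 0.0699·25.28·(-0.32722) / (0.157·(+0.74548)) = -4.9404 rad/s; magnitude 4.9404 rad/s.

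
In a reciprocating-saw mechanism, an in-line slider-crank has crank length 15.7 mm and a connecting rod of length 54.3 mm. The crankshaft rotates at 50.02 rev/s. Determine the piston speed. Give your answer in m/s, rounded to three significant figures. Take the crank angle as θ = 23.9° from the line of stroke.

2.53

ω = 2π·50 = 314.3 rad/s
For an in-line slider-crank, x = r cosθ + √(L² − r² sin²θ), so v = −rω sinθ·[1 + r cosθ/√(L² − r² sin²θ)].
With r = 0.0157 m, L = 0.0543 m, θ = 23.9°: √(L² − r² sin²θ) = 0.053926 m.
v = −0.0157·314.3·0.40514·[1 + 0.0157·0.91425/0.053926] = -2.5312 m/s.
|v| = 2.5312 m/s.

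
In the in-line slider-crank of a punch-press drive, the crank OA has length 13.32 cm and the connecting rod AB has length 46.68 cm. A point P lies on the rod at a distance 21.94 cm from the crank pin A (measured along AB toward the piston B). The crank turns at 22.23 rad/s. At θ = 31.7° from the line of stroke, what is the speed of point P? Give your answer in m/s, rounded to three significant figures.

2.19

ω = 22.23 rad/s.  Crank-pin speed |V_A| = rω = 2.961 m/s, perpendicular to OA.
Rod angle: sinφ = −(r/L) sinθ ⇒ φ = -8.624°; ω_rod = −rω cosθ/√(L²−r²sin²θ) = -5.4586 rad/s.
V_P = V_A + ω_rod × AP, with AP = 0.2194 m along the rod.
Components: V_Px = −rω sinθ − a·ω_rod·sinφ = -1.7355 m/s;  V_Py = rω cosθ + a·ω_rod·cosφ = +1.3352 m/s.
|V_P| = √(V_Px² + V_Py²) = 2.1897 m/s.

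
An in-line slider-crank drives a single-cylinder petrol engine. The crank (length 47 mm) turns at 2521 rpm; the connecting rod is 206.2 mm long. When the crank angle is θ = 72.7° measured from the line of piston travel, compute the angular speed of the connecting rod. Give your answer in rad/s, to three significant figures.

18.3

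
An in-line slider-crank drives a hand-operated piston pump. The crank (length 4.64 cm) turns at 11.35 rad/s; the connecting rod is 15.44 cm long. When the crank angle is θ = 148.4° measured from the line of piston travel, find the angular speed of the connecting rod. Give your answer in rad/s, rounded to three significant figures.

2.94

ω = 11.35 rad/s
The rod makes angle φ with the slider axis where L sinφ = r sinθ; differentiating, L cosφ·φ̇ = r ω cosθ.
L cosφ = √(L² − r² sin²θ) = 0.15247 m.
|ω_rod| = r ω |cosθ| / √(L² − r² sin²θ) = 0.0464·11.35·0.85173/0.15247 = 2.9418 rad/s.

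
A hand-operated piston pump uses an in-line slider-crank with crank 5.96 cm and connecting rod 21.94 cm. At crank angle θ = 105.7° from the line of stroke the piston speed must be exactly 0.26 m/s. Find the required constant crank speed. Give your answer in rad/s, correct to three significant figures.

For an in-line slider-crank, |v_piston| = rω|sinθ|·[1 + r cosθ/√(L² − r² sin²θ)].
With r = 0.0596 m, L = 0.2194 m, θ = 105.7°: the bracketed kinematic factor |dx/dθ| = 0.053007 m.
ω = v/|dx/dθ| = 0.26/0.053007 = 4.905 rad/s.

4.91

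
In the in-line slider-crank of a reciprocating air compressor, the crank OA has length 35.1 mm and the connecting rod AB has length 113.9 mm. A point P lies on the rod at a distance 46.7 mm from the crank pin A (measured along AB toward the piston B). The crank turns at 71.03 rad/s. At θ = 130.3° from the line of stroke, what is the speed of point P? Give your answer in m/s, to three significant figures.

ω = 71.03 rad/s.  Crank-pin speed |V_A| = rω = 2.4932 m/s, perpendicular to OA.
Rod angle: sinφ = −(r/L) sinθ ⇒ φ = -13.593°; ω_rod = −rω cosθ/√(L²−r²sin²θ) = +14.566 rad/s.
V_P = V_A + ω_rod × AP, with AP = 0.0467 m along the rod.
Components: V_Px = −rω sinθ − a·ω_rod·sinφ = -1.7416 m/s;  V_Py = rω cosθ + a·ω_rod·cosφ = -0.95139 m/s.
|V_P| = √(V_Px² + V_Py²) = 1.9845 m/s.

1.98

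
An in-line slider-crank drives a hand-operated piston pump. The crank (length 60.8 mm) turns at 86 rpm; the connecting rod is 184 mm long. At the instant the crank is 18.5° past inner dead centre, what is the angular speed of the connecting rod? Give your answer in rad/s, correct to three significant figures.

ω = 9.006 rad/s (converted from 86 rpm).
The rod makes angle φ with the slider axis where L sinφ = r sinθ; differentiating, L cosφ·φ̇ = r ω cosθ.
L cosφ = √(L² − r² sin²θ) = 0.18299 m.
|ω_rod| = r ω |cosθ| / √(L² − r² sin²θ) = 0.0608·9.006·0.94832/0.18299 = 2.8377 rad/s.

2.84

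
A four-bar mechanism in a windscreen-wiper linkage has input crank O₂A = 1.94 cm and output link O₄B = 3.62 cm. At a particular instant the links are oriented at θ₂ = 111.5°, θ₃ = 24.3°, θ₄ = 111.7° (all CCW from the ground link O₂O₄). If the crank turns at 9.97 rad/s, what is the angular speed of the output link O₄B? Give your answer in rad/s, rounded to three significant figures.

ω₂ = 9.97 rad/s
Differentiating the loop-closure r₂e^{iθ₂}+r₃e^{iθ₃}=r₁+r₄e^{iθ₄} gives r₂ω₂e^{iθ₂}+r₃ω₃e^{iθ₃}=r₄ω₄e^{iθ₄}.
Eliminating the other unknown: ω₄ = r₂ω₂ sin(θ₂−θ₃) / [r₄ sin(θ₄−θ₃)].
Numerator sine = +0.99881; denominator sine = +0.99897.
Result = 0.0194·9.97·(+0.99881) / (0.0362·(+0.99897)) = +5.3422 rad/s; magnitude 5.3422 rad/s.

5.34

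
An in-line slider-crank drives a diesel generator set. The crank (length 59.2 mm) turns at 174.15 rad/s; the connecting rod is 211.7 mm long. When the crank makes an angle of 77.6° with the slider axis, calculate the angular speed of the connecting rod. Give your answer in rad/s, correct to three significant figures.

ω = 174.2 rad/s
The rod makes angle φ with the slider axis where L sinφ = r sinθ; differentiating, L cosφ·φ̇ = r ω cosθ.
L cosφ = √(L² − r² sin²θ) = 0.20365 m.
|ω_rod| = r ω |cosθ| / √(L² − r² sin²θ) = 0.0592·174.2·0.21474/0.20365 = 10.871 rad/s.

10.9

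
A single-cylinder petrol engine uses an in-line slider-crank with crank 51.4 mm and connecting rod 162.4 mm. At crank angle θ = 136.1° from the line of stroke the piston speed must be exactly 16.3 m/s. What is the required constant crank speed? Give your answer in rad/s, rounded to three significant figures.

597

For an in-line slider-crank, |v_piston| = rω|sinθ|·[1 + r cosθ/√(L² − r² sin²θ)].
With r = 0.0514 m, L = 0.1624 m, θ = 136.1°: the bracketed kinematic factor |dx/dθ| = 0.02731 m.
ω = v/|dx/dθ| = 16.3/0.02731 = 596.86 rad/s.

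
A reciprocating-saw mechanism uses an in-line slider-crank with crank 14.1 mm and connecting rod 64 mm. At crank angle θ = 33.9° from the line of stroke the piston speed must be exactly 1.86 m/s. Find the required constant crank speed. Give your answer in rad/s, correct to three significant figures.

200

For an in-line slider-crank, |v_piston| = rω|sinθ|·[1 + r cosθ/√(L² − r² sin²θ)].
With r = 0.0141 m, L = 0.064 m, θ = 33.9°: the bracketed kinematic factor |dx/dθ| = 0.0093133 m.
ω = v/|dx/dθ| = 1.86/0.0093133 = 199.72 rad/s.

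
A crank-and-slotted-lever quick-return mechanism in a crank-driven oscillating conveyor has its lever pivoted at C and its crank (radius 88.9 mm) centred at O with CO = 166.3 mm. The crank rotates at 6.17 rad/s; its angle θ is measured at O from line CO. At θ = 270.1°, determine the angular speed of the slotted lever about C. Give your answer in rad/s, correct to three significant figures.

1.37

ω = 6.17 rad/s
Crank pin A relative to C: A = (d + r cosθ, r sinθ); lever angle φ = atan2(r sinθ, d + r cosθ).
Differentiating tanφ: φ̇ = rω(d cosθ + r)/(d² + r² + 2dr cosθ).
d² + r² + 2dr cosθ = |CA|² = 0.0356105 m²;  d cosθ + r = +0.08919 m.
|ω_lever| = |0.0889·6.17·+0.08919| / 0.0356105 = 1.3738 rad/s.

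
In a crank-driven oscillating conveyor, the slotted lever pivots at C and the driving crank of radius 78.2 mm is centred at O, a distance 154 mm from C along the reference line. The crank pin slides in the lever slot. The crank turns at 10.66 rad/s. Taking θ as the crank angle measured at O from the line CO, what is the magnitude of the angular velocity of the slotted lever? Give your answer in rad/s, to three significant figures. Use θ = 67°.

2.94

ω = 10.66 rad/s
Crank pin A relative to C: A = (d + r cosθ, r sinθ); lever angle φ = atan2(r sinθ, d + r cosθ).
Differentiating tanφ: φ̇ = rω(d cosθ + r)/(d² + r² + 2dr cosθ).
d² + r² + 2dr cosθ = |CA|² = 0.0392422 m²;  d cosθ + r = +0.13837 m.
|ω_lever| = |0.0782·10.66·+0.13837| / 0.0392422 = 2.9394 rad/s.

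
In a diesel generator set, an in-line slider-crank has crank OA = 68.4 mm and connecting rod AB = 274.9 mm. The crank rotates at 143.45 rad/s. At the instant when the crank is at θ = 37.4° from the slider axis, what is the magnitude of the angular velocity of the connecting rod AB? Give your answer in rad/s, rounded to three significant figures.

28.7

ω = 143.4 rad/s
The rod makes angle φ with the slider axis where L sinφ = r sinθ; differentiating, L cosφ·φ̇ = r ω cosθ.
L cosφ = √(L² − r² sin²θ) = 0.27174 m.
|ω_rod| = r ω |cosθ| / √(L² − r² sin²θ) = 0.0684·143.4·0.79441/0.27174 = 28.684 rad/s.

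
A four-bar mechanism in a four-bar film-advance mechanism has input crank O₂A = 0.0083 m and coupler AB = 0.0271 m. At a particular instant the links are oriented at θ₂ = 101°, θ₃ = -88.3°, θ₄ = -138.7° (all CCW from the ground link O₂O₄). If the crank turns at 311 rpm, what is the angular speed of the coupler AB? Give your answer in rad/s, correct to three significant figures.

ω₂ = 32.57 rad/s (from 311 rpm).
Differentiating the loop-closure r₂e^{iθ₂}+r₃e^{iθ₃}=r₁+r₄e^{iθ₄} gives r₂ω₂e^{iθ₂}+r₃ω₃e^{iθ₃}=r₄ω₄e^{iθ₄}.
Eliminating the other unknown: ω₃ = r₂ω₂ sin(θ₄−θ₂) / [r₃ sin(θ₃−θ₄)].
Numerator sine = +0.86340; denominator sine = +0.77051.
Result = 0.0083·32.57·(+0.86340) / (0.0271·(+0.77051)) = +11.177 rad/s; magnitude 11.177 rad/s.

11.2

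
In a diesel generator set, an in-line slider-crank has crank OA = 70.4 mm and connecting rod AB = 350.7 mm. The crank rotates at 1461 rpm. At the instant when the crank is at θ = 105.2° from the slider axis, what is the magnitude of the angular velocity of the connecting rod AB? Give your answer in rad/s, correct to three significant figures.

8.21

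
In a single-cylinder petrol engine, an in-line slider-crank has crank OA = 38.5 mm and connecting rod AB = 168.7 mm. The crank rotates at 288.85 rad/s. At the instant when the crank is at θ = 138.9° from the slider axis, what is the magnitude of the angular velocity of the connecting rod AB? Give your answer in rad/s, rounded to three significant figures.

50.2

ω = 288.9 rad/s
The rod makes angle φ with the slider axis where L sinφ = r sinθ; differentiating, L cosφ·φ̇ = r ω cosθ.
L cosφ = √(L² − r² sin²θ) = 0.16679 m.
|ω_rod| = r ω |cosθ| / √(L² − r² sin²θ) = 0.0385·288.9·0.75356/0.16679 = 50.244 rad/s.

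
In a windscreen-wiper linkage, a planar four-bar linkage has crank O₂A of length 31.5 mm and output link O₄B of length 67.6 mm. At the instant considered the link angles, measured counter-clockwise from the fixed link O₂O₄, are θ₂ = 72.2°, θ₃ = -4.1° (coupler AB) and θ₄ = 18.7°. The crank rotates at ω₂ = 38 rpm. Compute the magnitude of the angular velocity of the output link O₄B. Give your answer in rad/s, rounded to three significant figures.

4.65

ω₂ = 3.979 rad/s (from 38 rpm).
Differentiating the loop-closure r₂e^{iθ₂}+r₃e^{iθ₃}=r₁+r₄e^{iθ₄} gives r₂ω₂e^{iθ₂}+r₃ω₃e^{iθ₃}=r₄ω₄e^{iθ₄}.
Eliminating the other unknown: ω₄ = r₂ω₂ sin(θ₂−θ₃) / [r₄ sin(θ₄−θ₃)].
Numerator sine = +0.97155; denominator sine = +0.38752.
Result = 0.0315·3.979·(+0.97155) / (0.0676·(+0.38752)) = +4.6489 rad/s; magnitude 4.6489 rad/s.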